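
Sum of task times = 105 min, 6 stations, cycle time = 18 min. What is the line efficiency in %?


Formula: Efficiency = Sum of Task Times / (N_stations * CT) * 100
Total station capacity = 6 stations * 18 min = 108 min
Efficiency = 105 / 108 * 100 = 97.2%

97.2%


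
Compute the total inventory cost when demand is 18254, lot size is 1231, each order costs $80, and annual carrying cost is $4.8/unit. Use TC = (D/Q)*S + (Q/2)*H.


TC = 18254/1231 * 80 + 1231/2 * 4.8

$4140.69


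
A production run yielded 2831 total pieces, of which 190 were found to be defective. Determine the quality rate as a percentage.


Formula: Quality Rate = Good Pieces / Total Pieces * 100
Good pieces = 2831 - 190 = 2641
QR = 2641 / 2831 * 100 = 93.3%

93.3%


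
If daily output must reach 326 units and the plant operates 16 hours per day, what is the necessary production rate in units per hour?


Formula: Production Rate = Daily Demand / Available Hours
Rate = 326 units/day / 16 hours/day
Rate = 20.4 units/hour

20.4 units/hour


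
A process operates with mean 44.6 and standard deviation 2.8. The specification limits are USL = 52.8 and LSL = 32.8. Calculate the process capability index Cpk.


Cpu = (52.8 - 44.6) / (3 * 2.8) = 0.98
Cpl = (44.6 - 32.8) / (3 * 2.8) = 1.4
Cpk = min(0.98, 1.4) = 0.98

0.98


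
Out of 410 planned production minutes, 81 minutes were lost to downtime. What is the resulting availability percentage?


Formula: Availability = (Planned Time - Downtime) / Planned Time * 100
Uptime = 410 - 81 = 329 min
Availability = 329 / 410 * 100 = 80.2%

80.2%


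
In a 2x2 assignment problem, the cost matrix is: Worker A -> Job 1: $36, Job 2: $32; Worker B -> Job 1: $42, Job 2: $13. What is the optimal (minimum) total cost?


Option 1: A->1 + B->2 = $36 + $13 = $49
Option 2: A->2 + B->1 = $32 + $42 = $74
Min cost = min($49, $74) = $49

$49


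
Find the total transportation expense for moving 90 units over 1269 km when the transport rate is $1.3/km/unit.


TC = dist * cost * units = 1269 * 1.3 * 90 = $148473.00

$148473.00


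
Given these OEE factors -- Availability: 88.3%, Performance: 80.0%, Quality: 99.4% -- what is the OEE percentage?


Formula: OEE = Availability * Performance * Quality / 10000
A * P = 88.3% * 80.0% / 100 = 70.64%
OEE = 70.64% * 99.4% / 100 = 70.2%

70.2%


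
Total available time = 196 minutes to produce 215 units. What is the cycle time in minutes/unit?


Formula: CT = Available Time / Number of Units
CT = 196 min / 215 units
CT = 0.91 min/unit

0.91 min/unit


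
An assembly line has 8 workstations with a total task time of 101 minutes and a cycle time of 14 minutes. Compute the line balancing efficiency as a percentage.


Formula: Efficiency = Sum of Task Times / (N_stations * CT) * 100
Total station capacity = 8 stations * 14 min = 112 min
Efficiency = 101 / 112 * 100 = 90.2%

90.2%


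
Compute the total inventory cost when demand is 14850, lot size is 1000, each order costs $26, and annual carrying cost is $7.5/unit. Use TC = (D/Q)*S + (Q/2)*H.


TC = 14850/1000 * 26 + 1000/2 * 7.5

$4136.10


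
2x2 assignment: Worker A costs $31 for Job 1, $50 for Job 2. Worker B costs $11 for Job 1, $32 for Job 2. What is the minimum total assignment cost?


Option 1: A->1 + B->2 = $31 + $32 = $63
Option 2: A->2 + B->1 = $50 + $11 = $61
Min cost = min($63, $61) = $61

$61


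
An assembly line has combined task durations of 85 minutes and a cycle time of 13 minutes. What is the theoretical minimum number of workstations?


Formula: N_min = ceil(Sum of Task Times / Cycle Time)
N_min = ceil(85 min / 13 min) = ceil(6.5385)
N_min = 7 stations

7


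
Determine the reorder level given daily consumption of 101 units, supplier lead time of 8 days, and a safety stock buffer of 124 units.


Formula: ROP = (Daily Demand * Lead Time) + Safety Stock
Demand during lead time = 101 * 8 = 808 units
ROP = 808 + 124 = 932 units

932 units


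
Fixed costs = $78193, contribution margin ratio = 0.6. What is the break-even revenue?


Formula: BER = Fixed Costs / Contribution Margin Ratio
BER = $78193 / 0.6
BER = $130321.67 (to the nearest cent)

$130321.67


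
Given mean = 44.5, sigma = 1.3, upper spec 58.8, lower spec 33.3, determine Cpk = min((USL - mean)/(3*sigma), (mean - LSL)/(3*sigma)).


Cpu = (58.8 - 44.5) / (3 * 1.3) = 3.67
Cpl = (44.5 - 33.3) / (3 * 1.3) = 2.87
Cpk = min(3.67, 2.87) = 2.87

2.87


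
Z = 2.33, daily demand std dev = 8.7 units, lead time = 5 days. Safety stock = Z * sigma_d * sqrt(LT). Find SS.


Formula: SS = z * sigma_d * sqrt(LT)
sqrt(LT) = sqrt(5) = 2.2361
SS = 2.33 * 8.7 * 2.2361
SS = 45.3 units

45.3 units


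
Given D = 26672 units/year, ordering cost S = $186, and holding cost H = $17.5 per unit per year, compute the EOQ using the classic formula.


Formula: EOQ = sqrt(2 * D * S / H)
Numerator: 2 * 26672 * 186 = 9921984
2DS/H = 9921984 / 17.5 = 566970.5
EOQ = sqrt(566970.5) = 753.0 units

753.0 units


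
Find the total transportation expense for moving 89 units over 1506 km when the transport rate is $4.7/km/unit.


TC = dist * cost * units = 1506 * 4.7 * 89 = $629959.80

$629959.80


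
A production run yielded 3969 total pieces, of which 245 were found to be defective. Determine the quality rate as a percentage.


Formula: Quality Rate = Good Pieces / Total Pieces * 100
Good pieces = 3969 - 245 = 3724
QR = 3724 / 3969 * 100 = 93.8%

93.8%


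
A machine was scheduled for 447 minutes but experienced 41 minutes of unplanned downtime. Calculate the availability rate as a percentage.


Formula: Availability = (Planned Time - Downtime) / Planned Time * 100
Uptime = 447 - 41 = 406 min
Availability = 406 / 447 * 100 = 90.8%

90.8%


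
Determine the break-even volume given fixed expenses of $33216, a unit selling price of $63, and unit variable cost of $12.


Formula: BEQ = Fixed Costs / (Price - Variable Cost)
Contribution margin = $63 - $12 = $51/unit
BEQ = ceil($33216 / $51/unit) = ceil(651.29) = 652 units

652 units


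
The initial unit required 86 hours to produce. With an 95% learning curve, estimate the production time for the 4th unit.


Formula: T_n = T_1 * (learning_rate)^(log2(n)) where learning_rate = rate/100
Doublings = log2(4) = 2
T_n = 86 * 0.95^2
T_n = 86 * 0.9025 = 77.6 hours

77.6 hours


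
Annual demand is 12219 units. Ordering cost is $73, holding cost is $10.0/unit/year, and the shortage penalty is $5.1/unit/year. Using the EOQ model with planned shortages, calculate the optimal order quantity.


Formula: EOQ* = sqrt(2DS/H) * sqrt((H+P)/P)
Base EOQ = sqrt(2*12219*73/10.0) = 422.37 units
Correction = sqrt((10.0+5.1)/5.1) = 1.72069
EOQ* = 422.37 * 1.72069 = 726.8 units

726.8 units


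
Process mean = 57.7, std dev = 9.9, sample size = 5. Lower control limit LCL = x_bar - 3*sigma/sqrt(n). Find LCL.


LCL = 57.7 - 3 * 9.9 / sqrt(5)

44.42


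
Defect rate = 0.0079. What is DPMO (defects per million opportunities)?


DPMO = defect_rate * 1000000 = 0.0079 * 1000000

7900


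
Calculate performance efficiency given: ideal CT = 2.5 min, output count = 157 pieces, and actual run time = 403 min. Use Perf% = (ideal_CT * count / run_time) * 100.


Formula: Performance = (Ideal CT * Total Count) / Run Time * 100
Ideal output time = 2.5 * 157 = 392.5 min
Performance = 392.5 / 403 * 100 = 97.4%

97.4%


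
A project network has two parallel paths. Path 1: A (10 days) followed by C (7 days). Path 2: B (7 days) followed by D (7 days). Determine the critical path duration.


Path 1 = 10 + 7 = 17 days
Path 2 = 7 + 7 = 14 days
Duration = max(17, 14) = 17 days

17 days


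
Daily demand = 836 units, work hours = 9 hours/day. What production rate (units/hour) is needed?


Formula: Production Rate = Daily Demand / Available Hours
Rate = 836 units/day / 9 hours/day
Rate = 92.9 units/hour

92.9 units/hour


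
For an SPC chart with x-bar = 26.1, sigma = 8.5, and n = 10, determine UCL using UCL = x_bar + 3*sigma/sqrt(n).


UCL = 26.1 + 3 * 8.5 / sqrt(10)

34.16


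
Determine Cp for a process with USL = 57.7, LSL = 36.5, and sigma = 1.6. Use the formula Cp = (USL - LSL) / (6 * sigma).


Cp = (57.7 - 36.5) / (6 * 1.6)

2.21


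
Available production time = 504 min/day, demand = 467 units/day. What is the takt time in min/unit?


Formula: Takt Time = Available Production Time / Customer Demand
Takt = 504 min/day / 467 units/day
Takt = 1.08 min/unit

1.08 min/unit


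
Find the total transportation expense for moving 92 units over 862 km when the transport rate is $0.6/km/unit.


TC = dist * cost * units = 862 * 0.6 * 92 = $47582.40

$47582.40


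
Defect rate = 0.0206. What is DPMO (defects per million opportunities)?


DPMO = defect_rate * 1000000 = 0.0206 * 1000000

20600


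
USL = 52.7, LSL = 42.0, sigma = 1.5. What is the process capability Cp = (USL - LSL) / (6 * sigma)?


Cp = (52.7 - 42.0) / (6 * 1.5)

1.19


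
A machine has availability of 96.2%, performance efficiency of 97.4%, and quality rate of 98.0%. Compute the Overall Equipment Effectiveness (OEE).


Formula: OEE = Availability * Performance * Quality / 10000
A * P = 96.2% * 97.4% / 100 = 93.7%
OEE = 93.7% * 98.0% / 100 = 91.8%

91.8%


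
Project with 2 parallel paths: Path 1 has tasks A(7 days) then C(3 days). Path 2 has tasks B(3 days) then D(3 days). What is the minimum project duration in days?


Path 1 = 7 + 3 = 10 days
Path 2 = 3 + 3 = 6 days
Duration = max(10, 6) = 10 days

10 days


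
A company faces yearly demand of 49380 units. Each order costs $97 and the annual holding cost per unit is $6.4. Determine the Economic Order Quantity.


Formula: EOQ = sqrt(2 * D * S / H)
Numerator: 2 * 49380 * 97 = 9579720
2DS/H = 9579720 / 6.4 = 1496831.3
EOQ = sqrt(1496831.3) = 1223.5 units

1223.5 units


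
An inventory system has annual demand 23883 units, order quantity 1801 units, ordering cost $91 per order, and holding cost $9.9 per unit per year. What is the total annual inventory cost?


TC = 23883/1801 * 91 + 1801/2 * 9.9

$10121.70


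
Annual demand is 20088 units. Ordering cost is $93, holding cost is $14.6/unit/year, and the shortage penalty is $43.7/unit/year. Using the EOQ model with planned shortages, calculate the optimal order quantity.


Formula: EOQ* = sqrt(2DS/H) * sqrt((H+P)/P)
Base EOQ = sqrt(2*20088*93/14.6) = 505.88 units
Correction = sqrt((14.6+43.7)/43.7) = 1.15503
EOQ* = 505.88 * 1.15503 = 584.3 units

584.3 units


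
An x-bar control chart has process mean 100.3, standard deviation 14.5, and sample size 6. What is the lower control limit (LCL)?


LCL = 100.3 - 3 * 14.5 / sqrt(6)

82.54


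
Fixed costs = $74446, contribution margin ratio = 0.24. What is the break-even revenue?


Formula: BER = Fixed Costs / Contribution Margin Ratio
BER = $74446 / 0.24
BER = $310191.67 (to the nearest cent)

$310191.67


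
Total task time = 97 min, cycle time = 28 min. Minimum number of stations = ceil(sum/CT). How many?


Formula: N_min = ceil(Sum of Task Times / Cycle Time)
N_min = ceil(97 min / 28 min) = ceil(3.4643)
N_min = 4 stations

4


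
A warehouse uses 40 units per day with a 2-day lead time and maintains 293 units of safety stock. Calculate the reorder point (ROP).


Formula: ROP = (Daily Demand * Lead Time) + Safety Stock
Demand during lead time = 40 * 2 = 80 units
ROP = 80 + 293 = 373 units

373 units


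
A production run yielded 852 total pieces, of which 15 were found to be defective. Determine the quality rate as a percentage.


Formula: Quality Rate = Good Pieces / Total Pieces * 100
Good pieces = 852 - 15 = 837
QR = 837 / 852 * 100 = 98.2%

98.2%


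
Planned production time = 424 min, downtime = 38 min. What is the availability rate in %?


Formula: Availability = (Planned Time - Downtime) / Planned Time * 100
Uptime = 424 - 38 = 386 min
Availability = 386 / 424 * 100 = 91.0%

91.0%


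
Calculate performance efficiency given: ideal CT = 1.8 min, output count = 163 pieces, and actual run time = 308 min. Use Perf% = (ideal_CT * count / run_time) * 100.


Formula: Performance = (Ideal CT * Total Count) / Run Time * 100
Ideal output time = 1.8 * 163 = 293.4 min
Performance = 293.4 / 308 * 100 = 95.3%

95.3%


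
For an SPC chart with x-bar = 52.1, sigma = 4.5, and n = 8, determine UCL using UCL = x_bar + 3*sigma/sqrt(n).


UCL = 52.1 + 3 * 4.5 / sqrt(8)

56.87


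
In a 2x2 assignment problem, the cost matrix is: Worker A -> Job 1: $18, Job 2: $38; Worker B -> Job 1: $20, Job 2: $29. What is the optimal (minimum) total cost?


Option 1: A->1 + B->2 = $18 + $29 = $47
Option 2: A->2 + B->1 = $38 + $20 = $58
Min cost = min($47, $58) = $47

$47


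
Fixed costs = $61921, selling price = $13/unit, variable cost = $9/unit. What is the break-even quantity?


Formula: BEQ = Fixed Costs / (Price - Variable Cost)
Contribution margin = $13 - $9 = $4/unit
BEQ = ceil($61921 / $4/unit) = ceil(15480.25) = 15481 units

15481 units


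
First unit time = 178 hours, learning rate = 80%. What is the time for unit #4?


Formula: T_n = T_1 * (learning_rate)^(log2(n)) where learning_rate = rate/100
Doublings = log2(4) = 2
T_n = 178 * 0.8^2
T_n = 178 * 0.64 = 113.9 hours

113.9 hours


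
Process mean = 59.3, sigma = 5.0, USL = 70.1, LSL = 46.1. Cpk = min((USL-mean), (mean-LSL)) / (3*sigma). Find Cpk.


Cpu = (70.1 - 59.3) / (3 * 5.0) = 0.72
Cpl = (59.3 - 46.1) / (3 * 5.0) = 0.88
Cpk = min(0.72, 0.88) = 0.72

0.72


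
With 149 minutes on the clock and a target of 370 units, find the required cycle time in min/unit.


Formula: CT = Available Time / Number of Units
CT = 149 min / 370 units
CT = 0.4 min/unit

0.4 min/unit


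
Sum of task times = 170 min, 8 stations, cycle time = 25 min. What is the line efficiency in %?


Formula: Efficiency = Sum of Task Times / (N_stations * CT) * 100
Total station capacity = 8 stations * 25 min = 200 min
Efficiency = 170 / 200 * 100 = 85.0%

85.0%


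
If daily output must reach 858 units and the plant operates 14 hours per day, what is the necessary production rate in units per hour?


Formula: Production Rate = Daily Demand / Available Hours
Rate = 858 units/day / 14 hours/day
Rate = 61.3 units/hour

61.3 units/hour


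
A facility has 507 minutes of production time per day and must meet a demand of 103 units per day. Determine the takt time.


Formula: Takt Time = Available Production Time / Customer Demand
Takt = 507 min/day / 103 units/day
Takt = 4.92 min/unit

4.92 min/unit


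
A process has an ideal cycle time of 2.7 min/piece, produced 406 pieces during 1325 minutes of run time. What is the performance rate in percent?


Formula: Performance = (Ideal CT * Total Count) / Run Time * 100
Ideal output time = 2.7 * 406 = 1096.2 min
Performance = 1096.2 / 1325 * 100 = 82.7%

82.7%


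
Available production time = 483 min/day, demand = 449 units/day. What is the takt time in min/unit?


Formula: Takt Time = Available Production Time / Customer Demand
Takt = 483 min/day / 449 units/day
Takt = 1.08 min/unit

1.08 min/unit


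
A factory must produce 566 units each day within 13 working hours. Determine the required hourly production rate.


Formula: Production Rate = Daily Demand / Available Hours
Rate = 566 units/day / 13 hours/day
Rate = 43.5 units/hour

43.5 units/hour


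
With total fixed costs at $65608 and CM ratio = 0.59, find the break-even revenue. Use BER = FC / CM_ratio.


Formula: BER = Fixed Costs / Contribution Margin Ratio
BER = $65608 / 0.59
BER = $111200.00 (to the nearest cent)

$111200.00


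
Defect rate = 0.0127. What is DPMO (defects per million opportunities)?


DPMO = defect_rate * 1000000 = 0.0127 * 1000000

12700


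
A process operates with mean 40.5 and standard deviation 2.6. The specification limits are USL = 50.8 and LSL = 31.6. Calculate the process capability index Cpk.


Cpu = (50.8 - 40.5) / (3 * 2.6) = 1.32
Cpl = (40.5 - 31.6) / (3 * 2.6) = 1.14
Cpk = min(1.32, 1.14) = 1.14

1.14


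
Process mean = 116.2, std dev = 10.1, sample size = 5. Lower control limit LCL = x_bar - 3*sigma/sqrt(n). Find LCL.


LCL = 116.2 - 3 * 10.1 / sqrt(5)

102.65


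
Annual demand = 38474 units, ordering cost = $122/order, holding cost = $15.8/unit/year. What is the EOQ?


Formula: EOQ = sqrt(2 * D * S / H)
Numerator: 2 * 38474 * 122 = 9387656
2DS/H = 9387656 / 15.8 = 594155.4
EOQ = sqrt(594155.4) = 770.8 units

770.8 units


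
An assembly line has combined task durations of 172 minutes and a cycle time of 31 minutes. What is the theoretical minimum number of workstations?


Formula: N_min = ceil(Sum of Task Times / Cycle Time)
N_min = ceil(172 min / 31 min) = ceil(5.5484)
N_min = 6 stations

6


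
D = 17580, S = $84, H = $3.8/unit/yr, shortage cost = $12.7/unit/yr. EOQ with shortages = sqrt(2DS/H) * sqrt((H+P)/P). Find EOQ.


Formula: EOQ* = sqrt(2DS/H) * sqrt((H+P)/P)
Base EOQ = sqrt(2*17580*84/3.8) = 881.6 units
Correction = sqrt((3.8+12.7)/12.7) = 1.13983
EOQ* = 881.6 * 1.13983 = 1004.9 units

1004.9 units


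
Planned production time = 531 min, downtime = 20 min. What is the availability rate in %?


Formula: Availability = (Planned Time - Downtime) / Planned Time * 100
Uptime = 531 - 20 = 511 min
Availability = 511 / 531 * 100 = 96.2%

96.2%


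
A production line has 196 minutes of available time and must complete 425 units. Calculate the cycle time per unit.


Formula: CT = Available Time / Number of Units
CT = 196 min / 425 units
CT = 0.46 min/unit

0.46 min/unit


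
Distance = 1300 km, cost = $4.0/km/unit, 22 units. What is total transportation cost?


TC = dist * cost * units = 1300 * 4.0 * 22 = $114400.00

$114400.00


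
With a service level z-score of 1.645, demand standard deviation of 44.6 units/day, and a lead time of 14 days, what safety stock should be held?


Formula: SS = z * sigma_d * sqrt(LT)
sqrt(LT) = sqrt(14) = 3.7417
SS = 1.645 * 44.6 * 3.7417
SS = 274.5 units

274.5 units


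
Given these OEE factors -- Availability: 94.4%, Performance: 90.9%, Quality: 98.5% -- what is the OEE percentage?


Formula: OEE = Availability * Performance * Quality / 10000
A * P = 94.4% * 90.9% / 100 = 85.81%
OEE = 85.81% * 98.5% / 100 = 84.5%

84.5%


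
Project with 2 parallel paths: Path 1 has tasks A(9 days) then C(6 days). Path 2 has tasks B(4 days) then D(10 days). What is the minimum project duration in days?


Path 1 = 9 + 6 = 15 days
Path 2 = 4 + 10 = 14 days
Duration = max(15, 14) = 15 days

15 days


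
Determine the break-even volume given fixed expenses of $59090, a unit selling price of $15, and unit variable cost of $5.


Formula: BEQ = Fixed Costs / (Price - Variable Cost)
Contribution margin = $15 - $5 = $10/unit
BEQ = ceil($59090 / $10/unit) = ceil(5909.0) = 5909 units

5909 units


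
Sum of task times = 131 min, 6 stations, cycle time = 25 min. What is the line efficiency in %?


Formula: Efficiency = Sum of Task Times / (N_stations * CT) * 100
Total station capacity = 6 stations * 25 min = 150 min
Efficiency = 131 / 150 * 100 = 87.3%

87.3%


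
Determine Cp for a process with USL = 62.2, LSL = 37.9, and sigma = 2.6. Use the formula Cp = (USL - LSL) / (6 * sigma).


Cp = (62.2 - 37.9) / (6 * 2.6)

1.56


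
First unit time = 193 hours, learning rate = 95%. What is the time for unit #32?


Formula: T_n = T_1 * (learning_rate)^(log2(n)) where learning_rate = rate/100
Doublings = log2(32) = 5
T_n = 193 * 0.95^5
T_n = 193 * 0.7738 = 149.3 hours

149.3 hours


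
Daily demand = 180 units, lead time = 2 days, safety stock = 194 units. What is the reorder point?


Formula: ROP = (Daily Demand * Lead Time) + Safety Stock
Demand during lead time = 180 * 2 = 360 units
ROP = 360 + 194 = 554 units

554 units


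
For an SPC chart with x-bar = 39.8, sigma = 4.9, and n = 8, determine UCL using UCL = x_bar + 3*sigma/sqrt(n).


UCL = 39.8 + 3 * 4.9 / sqrt(8)

45.0


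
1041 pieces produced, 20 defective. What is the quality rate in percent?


Formula: Quality Rate = Good Pieces / Total Pieces * 100
Good pieces = 1041 - 20 = 1021
QR = 1021 / 1041 * 100 = 98.1%

98.1%


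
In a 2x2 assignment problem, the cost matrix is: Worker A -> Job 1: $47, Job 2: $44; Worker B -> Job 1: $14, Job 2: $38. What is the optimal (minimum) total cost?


Option 1: A->1 + B->2 = $47 + $38 = $85
Option 2: A->2 + B->1 = $44 + $14 = $58
Min cost = min($85, $58) = $58

$58


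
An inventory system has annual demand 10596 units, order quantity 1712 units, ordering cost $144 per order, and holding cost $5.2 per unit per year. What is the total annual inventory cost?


TC = 10596/1712 * 144 + 1712/2 * 5.2

$5342.45


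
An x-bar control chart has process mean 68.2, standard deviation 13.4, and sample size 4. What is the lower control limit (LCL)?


LCL = 68.2 - 3 * 13.4 / sqrt(4)

48.1


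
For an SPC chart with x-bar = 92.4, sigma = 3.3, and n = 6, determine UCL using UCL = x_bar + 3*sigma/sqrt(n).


UCL = 92.4 + 3 * 3.3 / sqrt(6)

96.44


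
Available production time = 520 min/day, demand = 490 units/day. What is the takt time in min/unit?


Formula: Takt Time = Available Production Time / Customer Demand
Takt = 520 min/day / 490 units/day
Takt = 1.06 min/unit

1.06 min/unit


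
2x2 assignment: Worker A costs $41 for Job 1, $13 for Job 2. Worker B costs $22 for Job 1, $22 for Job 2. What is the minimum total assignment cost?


Option 1: A->1 + B->2 = $41 + $22 = $63
Option 2: A->2 + B->1 = $13 + $22 = $35
Min cost = min($63, $35) = $35

$35


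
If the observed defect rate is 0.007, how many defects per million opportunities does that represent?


DPMO = defect_rate * 1000000 = 0.007 * 1000000

7000


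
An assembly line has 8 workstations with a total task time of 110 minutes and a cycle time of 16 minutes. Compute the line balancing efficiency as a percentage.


Formula: Efficiency = Sum of Task Times / (N_stations * CT) * 100
Total station capacity = 8 stations * 16 min = 128 min
Efficiency = 110 / 128 * 100 = 85.9%

85.9%


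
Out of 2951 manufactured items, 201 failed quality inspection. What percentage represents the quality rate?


Formula: Quality Rate = Good Pieces / Total Pieces * 100
Good pieces = 2951 - 201 = 2750
QR = 2750 / 2951 * 100 = 93.2%

93.2%


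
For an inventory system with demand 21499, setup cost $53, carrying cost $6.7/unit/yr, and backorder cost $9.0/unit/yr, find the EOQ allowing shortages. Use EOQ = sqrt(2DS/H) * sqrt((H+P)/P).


Formula: EOQ* = sqrt(2DS/H) * sqrt((H+P)/P)
Base EOQ = sqrt(2*21499*53/6.7) = 583.21 units
Correction = sqrt((6.7+9.0)/9.0) = 1.32077
EOQ* = 583.21 * 1.32077 = 770.3 units

770.3 units


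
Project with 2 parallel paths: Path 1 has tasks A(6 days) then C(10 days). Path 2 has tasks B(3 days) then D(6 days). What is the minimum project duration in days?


Path 1 = 6 + 10 = 16 days
Path 2 = 3 + 6 = 9 days
Duration = max(16, 9) = 16 days

16 days


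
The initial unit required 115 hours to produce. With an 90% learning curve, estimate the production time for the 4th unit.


Formula: T_n = T_1 * (learning_rate)^(log2(n)) where learning_rate = rate/100
Doublings = log2(4) = 2
T_n = 115 * 0.9^2
T_n = 115 * 0.81 = 93.2 hours

93.2 hours


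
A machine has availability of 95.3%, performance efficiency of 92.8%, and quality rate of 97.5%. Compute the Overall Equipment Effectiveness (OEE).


Formula: OEE = Availability * Performance * Quality / 10000
A * P = 95.3% * 92.8% / 100 = 88.44%
OEE = 88.44% * 97.5% / 100 = 86.2%

86.2%


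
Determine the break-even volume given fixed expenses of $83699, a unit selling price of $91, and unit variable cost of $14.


Formula: BEQ = Fixed Costs / (Price - Variable Cost)
Contribution margin = $91 - $14 = $77/unit
BEQ = ceil($83699 / $77/unit) = ceil(1087.0) = 1087 units

1087 units


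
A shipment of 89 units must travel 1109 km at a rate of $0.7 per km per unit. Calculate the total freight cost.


TC = dist * cost * units = 1109 * 0.7 * 89 = $69090.70

$69090.70


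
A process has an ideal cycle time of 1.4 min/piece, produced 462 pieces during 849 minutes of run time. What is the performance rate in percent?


Formula: Performance = (Ideal CT * Total Count) / Run Time * 100
Ideal output time = 1.4 * 462 = 646.8 min
Performance = 646.8 / 849 * 100 = 76.2%

76.2%


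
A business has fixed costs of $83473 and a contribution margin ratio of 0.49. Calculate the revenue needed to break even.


Formula: BER = Fixed Costs / Contribution Margin Ratio
BER = $83473 / 0.49
BER = $170353.06 (to the nearest cent)

$170353.06


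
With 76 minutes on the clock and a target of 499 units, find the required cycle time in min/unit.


Formula: CT = Available Time / Number of Units
CT = 76 min / 499 units
CT = 0.15 min/unit

0.15 min/unit


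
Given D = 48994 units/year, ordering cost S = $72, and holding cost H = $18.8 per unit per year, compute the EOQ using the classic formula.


Formula: EOQ = sqrt(2 * D * S / H)
Numerator: 2 * 48994 * 72 = 7055136
2DS/H = 7055136 / 18.8 = 375273.2
EOQ = sqrt(375273.2) = 612.6 units

612.6 units


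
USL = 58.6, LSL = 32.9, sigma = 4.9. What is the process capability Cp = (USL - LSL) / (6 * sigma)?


Cp = (58.6 - 32.9) / (6 * 4.9)

0.87


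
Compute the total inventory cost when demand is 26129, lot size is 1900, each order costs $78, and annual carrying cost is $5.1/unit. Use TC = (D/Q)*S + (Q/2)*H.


TC = 26129/1900 * 78 + 1900/2 * 5.1

$5917.66


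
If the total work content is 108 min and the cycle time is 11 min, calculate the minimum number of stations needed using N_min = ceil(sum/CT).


Formula: N_min = ceil(Sum of Task Times / Cycle Time)
N_min = ceil(108 min / 11 min) = ceil(9.8182)
N_min = 10 stations

10


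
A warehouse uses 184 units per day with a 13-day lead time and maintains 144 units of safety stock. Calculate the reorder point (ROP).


Formula: ROP = (Daily Demand * Lead Time) + Safety Stock
Demand during lead time = 184 * 13 = 2392 units
ROP = 2392 + 144 = 2536 units

2536 units


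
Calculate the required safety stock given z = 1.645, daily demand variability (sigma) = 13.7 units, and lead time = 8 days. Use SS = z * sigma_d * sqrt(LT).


Formula: SS = z * sigma_d * sqrt(LT)
sqrt(LT) = sqrt(8) = 2.8284
SS = 1.645 * 13.7 * 2.8284
SS = 63.7 units

63.7 units


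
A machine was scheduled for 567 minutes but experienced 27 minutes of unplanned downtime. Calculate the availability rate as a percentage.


Formula: Availability = (Planned Time - Downtime) / Planned Time * 100
Uptime = 567 - 27 = 540 min
Availability = 540 / 567 * 100 = 95.2%

95.2%


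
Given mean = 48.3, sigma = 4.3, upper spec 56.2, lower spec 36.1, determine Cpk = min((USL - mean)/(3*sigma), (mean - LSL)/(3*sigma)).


Cpu = (56.2 - 48.3) / (3 * 4.3) = 0.61
Cpl = (48.3 - 36.1) / (3 * 4.3) = 0.95
Cpk = min(0.61, 0.95) = 0.61

0.61


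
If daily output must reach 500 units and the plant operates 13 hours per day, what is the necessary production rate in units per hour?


Formula: Production Rate = Daily Demand / Available Hours
Rate = 500 units/day / 13 hours/day
Rate = 38.5 units/hour

38.5 units/hour


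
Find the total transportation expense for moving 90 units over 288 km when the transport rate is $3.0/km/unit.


TC = dist * cost * units = 288 * 3.0 * 90 = $77760.00

$77760.00


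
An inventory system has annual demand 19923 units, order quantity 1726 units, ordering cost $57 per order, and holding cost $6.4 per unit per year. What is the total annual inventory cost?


TC = 19923/1726 * 57 + 1726/2 * 6.4

$6181.14


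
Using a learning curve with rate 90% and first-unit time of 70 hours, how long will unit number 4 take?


Formula: T_n = T_1 * (learning_rate)^(log2(n)) where learning_rate = rate/100
Doublings = log2(4) = 2
T_n = 70 * 0.9^2
T_n = 70 * 0.81 = 56.7 hours

56.7 hours


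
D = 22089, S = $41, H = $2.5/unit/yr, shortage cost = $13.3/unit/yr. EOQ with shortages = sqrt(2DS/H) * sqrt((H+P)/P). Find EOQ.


Formula: EOQ* = sqrt(2DS/H) * sqrt((H+P)/P)
Base EOQ = sqrt(2*22089*41/2.5) = 851.19 units
Correction = sqrt((2.5+13.3)/13.3) = 1.08994
EOQ* = 851.19 * 1.08994 = 927.7 units

927.7 units


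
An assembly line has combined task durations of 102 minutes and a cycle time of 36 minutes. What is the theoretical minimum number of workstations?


Formula: N_min = ceil(Sum of Task Times / Cycle Time)
N_min = ceil(102 min / 36 min) = ceil(2.8333)
N_min = 3 stations

3


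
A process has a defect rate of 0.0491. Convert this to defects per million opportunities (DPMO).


DPMO = defect_rate * 1000000 = 0.0491 * 1000000

49100


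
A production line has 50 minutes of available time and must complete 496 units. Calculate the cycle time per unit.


Formula: CT = Available Time / Number of Units
CT = 50 min / 496 units
CT = 0.1 min/unit

0.1 min/unit


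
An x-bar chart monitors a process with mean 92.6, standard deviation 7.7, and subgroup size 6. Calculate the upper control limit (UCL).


UCL = 92.6 + 3 * 7.7 / sqrt(6)

102.03


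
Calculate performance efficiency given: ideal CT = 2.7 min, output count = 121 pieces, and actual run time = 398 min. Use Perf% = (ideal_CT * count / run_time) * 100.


Formula: Performance = (Ideal CT * Total Count) / Run Time * 100
Ideal output time = 2.7 * 121 = 326.7 min
Performance = 326.7 / 398 * 100 = 82.1%

82.1%


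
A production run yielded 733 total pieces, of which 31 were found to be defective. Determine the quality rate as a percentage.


Formula: Quality Rate = Good Pieces / Total Pieces * 100
Good pieces = 733 - 31 = 702
QR = 702 / 733 * 100 = 95.8%

95.8%


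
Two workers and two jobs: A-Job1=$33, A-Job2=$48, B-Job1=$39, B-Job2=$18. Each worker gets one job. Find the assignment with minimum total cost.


Option 1: A->1 + B->2 = $33 + $18 = $51
Option 2: A->2 + B->1 = $48 + $39 = $87
Min cost = min($51, $87) = $51

$51


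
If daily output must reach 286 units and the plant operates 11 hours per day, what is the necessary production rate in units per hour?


Formula: Production Rate = Daily Demand / Available Hours
Rate = 286 units/day / 11 hours/day
Rate = 26.0 units/hour

26.0 units/hour


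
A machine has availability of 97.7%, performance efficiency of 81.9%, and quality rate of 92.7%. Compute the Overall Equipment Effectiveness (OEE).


Formula: OEE = Availability * Performance * Quality / 10000
A * P = 97.7% * 81.9% / 100 = 80.02%
OEE = 80.02% * 92.7% / 100 = 74.2%

74.2%


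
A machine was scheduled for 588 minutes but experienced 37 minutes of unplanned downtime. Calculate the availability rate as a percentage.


Formula: Availability = (Planned Time - Downtime) / Planned Time * 100
Uptime = 588 - 37 = 551 min
Availability = 551 / 588 * 100 = 93.7%

93.7%


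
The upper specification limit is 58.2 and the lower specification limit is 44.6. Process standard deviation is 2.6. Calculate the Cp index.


Cp = (58.2 - 44.6) / (6 * 2.6)

0.87


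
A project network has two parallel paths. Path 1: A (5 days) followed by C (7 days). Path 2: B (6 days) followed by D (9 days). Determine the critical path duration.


Path 1 = 5 + 7 = 12 days
Path 2 = 6 + 9 = 15 days
Duration = max(12, 15) = 15 days

15 days


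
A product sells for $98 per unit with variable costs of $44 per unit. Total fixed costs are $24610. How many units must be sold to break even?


Formula: BEQ = Fixed Costs / (Price - Variable Cost)
Contribution margin = $98 - $44 = $54/unit
BEQ = ceil($24610 / $54/unit) = ceil(455.74) = 456 units

456 units


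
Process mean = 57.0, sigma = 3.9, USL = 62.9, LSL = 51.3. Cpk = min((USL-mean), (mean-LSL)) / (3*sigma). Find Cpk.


Cpu = (62.9 - 57.0) / (3 * 3.9) = 0.5
Cpl = (57.0 - 51.3) / (3 * 3.9) = 0.49
Cpk = min(0.5, 0.49) = 0.49

0.49


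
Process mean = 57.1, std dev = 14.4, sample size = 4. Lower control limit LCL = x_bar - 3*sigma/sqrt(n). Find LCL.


LCL = 57.1 - 3 * 14.4 / sqrt(4)

35.5


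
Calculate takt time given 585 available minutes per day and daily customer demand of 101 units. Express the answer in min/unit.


Formula: Takt Time = Available Production Time / Customer Demand
Takt = 585 min/day / 101 units/day
Takt = 5.79 min/unit

5.79 min/unit


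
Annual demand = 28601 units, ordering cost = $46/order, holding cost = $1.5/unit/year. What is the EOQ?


Formula: EOQ = sqrt(2 * D * S / H)
Numerator: 2 * 28601 * 46 = 2631292
2DS/H = 2631292 / 1.5 = 1754194.7
EOQ = sqrt(1754194.7) = 1324.5 units

1324.5 units


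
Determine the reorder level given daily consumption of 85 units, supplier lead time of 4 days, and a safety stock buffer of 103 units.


Formula: ROP = (Daily Demand * Lead Time) + Safety Stock
Demand during lead time = 85 * 4 = 340 units
ROP = 340 + 103 = 443 units

443 units


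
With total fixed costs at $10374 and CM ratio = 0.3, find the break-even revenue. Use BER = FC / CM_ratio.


Formula: BER = Fixed Costs / Contribution Margin Ratio
BER = $10374 / 0.3
BER = $34580.00 (to the nearest cent)

$34580.00


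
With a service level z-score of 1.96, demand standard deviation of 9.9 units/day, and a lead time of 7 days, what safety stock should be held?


Formula: SS = z * sigma_d * sqrt(LT)
sqrt(LT) = sqrt(7) = 2.6458
SS = 1.96 * 9.9 * 2.6458
SS = 51.3 units

51.3 units


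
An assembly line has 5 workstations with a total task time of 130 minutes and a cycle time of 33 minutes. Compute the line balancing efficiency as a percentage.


Formula: Efficiency = Sum of Task Times / (N_stations * CT) * 100
Total station capacity = 5 stations * 33 min = 165 min
Efficiency = 130 / 165 * 100 = 78.8%

78.8%


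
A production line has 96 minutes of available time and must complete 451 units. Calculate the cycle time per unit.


Formula: CT = Available Time / Number of Units
CT = 96 min / 451 units
CT = 0.21 min/unit

0.21 min/unit


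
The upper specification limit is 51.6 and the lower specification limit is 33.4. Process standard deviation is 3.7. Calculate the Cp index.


Cp = (51.6 - 33.4) / (6 * 3.7)

0.82


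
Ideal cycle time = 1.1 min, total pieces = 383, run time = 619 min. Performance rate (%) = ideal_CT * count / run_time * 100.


Formula: Performance = (Ideal CT * Total Count) / Run Time * 100
Ideal output time = 1.1 * 383 = 421.3 min
Performance = 421.3 / 619 * 100 = 68.1%

68.1%


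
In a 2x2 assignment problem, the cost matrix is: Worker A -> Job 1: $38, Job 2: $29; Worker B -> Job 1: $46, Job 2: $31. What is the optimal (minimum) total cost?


Option 1: A->1 + B->2 = $38 + $31 = $69
Option 2: A->2 + B->1 = $29 + $46 = $75
Min cost = min($69, $75) = $69

$69


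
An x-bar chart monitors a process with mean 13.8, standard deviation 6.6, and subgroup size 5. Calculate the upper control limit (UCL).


UCL = 13.8 + 3 * 6.6 / sqrt(5)

22.65


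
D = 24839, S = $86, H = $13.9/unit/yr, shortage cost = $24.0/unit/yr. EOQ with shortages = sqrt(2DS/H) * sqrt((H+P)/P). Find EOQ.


Formula: EOQ* = sqrt(2DS/H) * sqrt((H+P)/P)
Base EOQ = sqrt(2*24839*86/13.9) = 554.4 units
Correction = sqrt((13.9+24.0)/24.0) = 1.25665
EOQ* = 554.4 * 1.25665 = 696.7 units

696.7 units


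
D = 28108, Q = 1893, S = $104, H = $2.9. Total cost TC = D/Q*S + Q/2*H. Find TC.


TC = 28108/1893 * 104 + 1893/2 * 2.9

$4289.08


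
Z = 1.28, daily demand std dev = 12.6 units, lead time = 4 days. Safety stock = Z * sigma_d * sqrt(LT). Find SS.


Formula: SS = z * sigma_d * sqrt(LT)
sqrt(LT) = sqrt(4) = 2.0
SS = 1.28 * 12.6 * 2.0
SS = 32.3 units

32.3 units


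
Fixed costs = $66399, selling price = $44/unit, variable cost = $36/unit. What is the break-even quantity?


Formula: BEQ = Fixed Costs / (Price - Variable Cost)
Contribution margin = $44 - $36 = $8/unit
BEQ = ceil($66399 / $8/unit) = ceil(8299.88) = 8300 units

8300 units


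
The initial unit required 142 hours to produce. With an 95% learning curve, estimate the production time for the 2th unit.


Formula: T_n = T_1 * (learning_rate)^(log2(n)) where learning_rate = rate/100
Doublings = log2(2) = 1
T_n = 142 * 0.95^1
T_n = 142 * 0.95 = 134.9 hours

134.9 hours


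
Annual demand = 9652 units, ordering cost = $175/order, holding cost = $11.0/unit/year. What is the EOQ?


Formula: EOQ = sqrt(2 * D * S / H)
Numerator: 2 * 9652 * 175 = 3378200
2DS/H = 3378200 / 11.0 = 307109.1
EOQ = sqrt(307109.1) = 554.2 units

554.2 units


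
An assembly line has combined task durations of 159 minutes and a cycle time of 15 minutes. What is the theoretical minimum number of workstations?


Formula: N_min = ceil(Sum of Task Times / Cycle Time)
N_min = ceil(159 min / 15 min) = ceil(10.6)
N_min = 11 stations

11


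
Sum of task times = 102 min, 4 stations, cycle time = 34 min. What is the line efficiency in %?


Formula: Efficiency = Sum of Task Times / (N_stations * CT) * 100
Total station capacity = 4 stations * 34 min = 136 min
Efficiency = 102 / 136 * 100 = 75.0%

75.0%


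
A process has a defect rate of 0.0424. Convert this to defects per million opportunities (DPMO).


DPMO = defect_rate * 1000000 = 0.0424 * 1000000

42400


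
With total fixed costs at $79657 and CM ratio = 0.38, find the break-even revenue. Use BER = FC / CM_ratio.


Formula: BER = Fixed Costs / Contribution Margin Ratio
BER = $79657 / 0.38
BER = $209623.68 (to the nearest cent)

$209623.68


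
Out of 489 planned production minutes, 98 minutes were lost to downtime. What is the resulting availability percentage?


Formula: Availability = (Planned Time - Downtime) / Planned Time * 100
Uptime = 489 - 98 = 391 min
Availability = 391 / 489 * 100 = 80.0%

80.0%


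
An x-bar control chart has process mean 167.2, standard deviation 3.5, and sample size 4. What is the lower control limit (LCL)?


LCL = 167.2 - 3 * 3.5 / sqrt(4)

161.95


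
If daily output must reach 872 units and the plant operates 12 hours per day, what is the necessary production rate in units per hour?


Formula: Production Rate = Daily Demand / Available Hours
Rate = 872 units/day / 12 hours/day
Rate = 72.7 units/hour

72.7 units/hour


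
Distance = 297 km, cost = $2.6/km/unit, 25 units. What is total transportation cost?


TC = dist * cost * units = 297 * 2.6 * 25 = $19305.00

$19305.00


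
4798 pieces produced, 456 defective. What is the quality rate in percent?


Formula: Quality Rate = Good Pieces / Total Pieces * 100
Good pieces = 4798 - 456 = 4342
QR = 4342 / 4798 * 100 = 90.5%

90.5%


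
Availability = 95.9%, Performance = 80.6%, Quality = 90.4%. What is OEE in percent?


Formula: OEE = Availability * Performance * Quality / 10000
A * P = 95.9% * 80.6% / 100 = 77.3%
OEE = 77.3% * 90.4% / 100 = 69.9%

69.9%


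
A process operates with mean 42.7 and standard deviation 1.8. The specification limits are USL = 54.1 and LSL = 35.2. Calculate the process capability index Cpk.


Cpu = (54.1 - 42.7) / (3 * 1.8) = 2.11
Cpl = (42.7 - 35.2) / (3 * 1.8) = 1.39
Cpk = min(2.11, 1.39) = 1.39

1.39


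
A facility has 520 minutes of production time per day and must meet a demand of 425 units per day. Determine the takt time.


Formula: Takt Time = Available Production Time / Customer Demand
Takt = 520 min/day / 425 units/day
Takt = 1.22 min/unit

1.22 min/unit


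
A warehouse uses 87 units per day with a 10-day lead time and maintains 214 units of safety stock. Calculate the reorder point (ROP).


Formula: ROP = (Daily Demand * Lead Time) + Safety Stock
Demand during lead time = 87 * 10 = 870 units
ROP = 870 + 214 = 1084 units

1084 units


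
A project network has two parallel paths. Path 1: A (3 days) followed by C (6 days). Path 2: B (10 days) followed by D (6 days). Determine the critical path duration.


Path 1 = 3 + 6 = 9 days
Path 2 = 10 + 6 = 16 days
Duration = max(9, 16) = 16 days

16 days
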